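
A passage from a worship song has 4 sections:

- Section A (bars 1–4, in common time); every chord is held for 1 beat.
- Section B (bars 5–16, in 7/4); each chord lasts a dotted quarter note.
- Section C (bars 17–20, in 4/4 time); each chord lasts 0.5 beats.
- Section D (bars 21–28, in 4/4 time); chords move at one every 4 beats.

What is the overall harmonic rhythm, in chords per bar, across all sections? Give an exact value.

A: 4 bars of 4 beats is 16 beats; at 1 beat each that's 16 chords.
B: 12 bars of 7 beats is 84 beats; at 1.5 beats each that's 56 chords.
C: 4 bars of 4 beats is 16 beats; at 0.5 beats each that's 32 chords.
D: 8 bars of 4 beats is 32 beats; at 4 beats each that's 8 chords.
Overall: 112 chords over 28 bars → 112/28 = 4 chords per bar.

4 chords per bar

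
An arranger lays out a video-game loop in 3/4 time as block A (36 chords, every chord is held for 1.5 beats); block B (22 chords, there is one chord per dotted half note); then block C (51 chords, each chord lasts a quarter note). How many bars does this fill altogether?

57 bars

A: 36 × 1.5 = 54 beats = 18 bars.
B: 22 × 3 = 66 beats = 22 bars.
C: 51 × 1 = 51 beats = 17 bars.
Total: 18 + 22 + 17 = 57 bars.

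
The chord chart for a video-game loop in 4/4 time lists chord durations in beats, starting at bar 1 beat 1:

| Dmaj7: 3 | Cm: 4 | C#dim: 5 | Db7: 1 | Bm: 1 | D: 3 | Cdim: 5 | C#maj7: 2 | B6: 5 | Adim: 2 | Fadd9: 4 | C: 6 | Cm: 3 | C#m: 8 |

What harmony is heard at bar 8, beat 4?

Beat 4 of bar 8 is beat (8−1)×4 + 4 = 32 overall.
Running totals: Dmaj7 ends at 3, Cm ends at 7, C#dim ends at 12, Db7 ends at 13, Bm ends at 14, D ends at 17, Cdim ends at 22, C#maj7 ends at 24, B6 ends at 29, Adim ends at 31, Fadd9 ends at 35.
Beat 32 falls within Fadd9.

Fadd9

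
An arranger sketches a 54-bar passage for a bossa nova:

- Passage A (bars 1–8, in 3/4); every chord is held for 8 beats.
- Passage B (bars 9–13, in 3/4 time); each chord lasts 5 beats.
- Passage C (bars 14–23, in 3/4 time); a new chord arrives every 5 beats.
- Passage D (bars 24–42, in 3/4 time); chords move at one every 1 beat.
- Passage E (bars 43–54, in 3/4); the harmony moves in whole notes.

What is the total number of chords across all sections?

A has 24 beats and chords last 8 each, so 3 chords.
B has 15 beats and chords last 5 each, so 3 chords.
C has 30 beats and chords last 5 each, so 6 chords.
D has 57 beats and chords last 1 each, so 57 chords.
E has 36 beats and chords last 4 each, so 9 chords.
Total: 3 + 3 + 6 + 57 + 9 = 78.

78 chords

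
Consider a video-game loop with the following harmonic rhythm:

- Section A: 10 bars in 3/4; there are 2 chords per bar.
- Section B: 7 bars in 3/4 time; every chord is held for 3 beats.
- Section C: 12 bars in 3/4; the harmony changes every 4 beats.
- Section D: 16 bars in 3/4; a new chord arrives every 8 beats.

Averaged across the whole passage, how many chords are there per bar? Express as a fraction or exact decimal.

14/15 chords per bar

A: 10 × 3 = 30 beats ÷ 1.5 = 20 chords.
B: 7 × 3 = 21 beats ÷ 3 = 7 chords.
C: 12 × 3 = 36 beats ÷ 4 = 9 chords.
D: 16 × 3 = 48 beats ÷ 8 = 6 chords.
Overall: 42 chords over 45 bars → 42/45 = 14/15 chords per bar.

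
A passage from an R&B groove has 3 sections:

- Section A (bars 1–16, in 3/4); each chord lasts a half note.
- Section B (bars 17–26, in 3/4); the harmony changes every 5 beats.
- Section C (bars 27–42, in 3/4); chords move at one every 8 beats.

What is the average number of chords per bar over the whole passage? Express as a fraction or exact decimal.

A: 16 bars of 3 beats is 48 beats; at 2 beats each that's 24 chords.
B: 10 bars of 3 beats is 30 beats; at 5 beats each that's 6 chords.
C: 16 bars of 3 beats is 48 beats; at 8 beats each that's 6 chords.
Overall: 36 chords over 42 bars → 36/42 = 6/7 chords per bar.

6/7 chords per bar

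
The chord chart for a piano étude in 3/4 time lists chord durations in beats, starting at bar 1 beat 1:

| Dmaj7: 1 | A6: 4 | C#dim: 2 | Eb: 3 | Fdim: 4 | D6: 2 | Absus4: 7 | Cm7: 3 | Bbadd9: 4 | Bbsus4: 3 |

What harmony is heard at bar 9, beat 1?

Beat 1 of bar 9 is beat (9−1)×3 + 1 = 25 overall.
Running totals: Dmaj7 ends at 1, A6 ends at 5, C#dim ends at 7, Eb ends at 10, Fdim ends at 14, D6 ends at 16, Absus4 ends at 23, Cm7 ends at 26.
Beat 25 falls within Cm7.

Cm7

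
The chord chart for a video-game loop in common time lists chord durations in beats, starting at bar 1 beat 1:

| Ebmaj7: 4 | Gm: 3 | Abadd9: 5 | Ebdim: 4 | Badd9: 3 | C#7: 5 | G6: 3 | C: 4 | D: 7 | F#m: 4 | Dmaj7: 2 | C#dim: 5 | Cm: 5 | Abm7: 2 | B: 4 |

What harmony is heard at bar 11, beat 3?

Dmaj7

Beat 3 of bar 11 is beat (11−1)×4 + 3 = 43 overall.
Running totals: Ebmaj7 ends at 4, Gm ends at 7, Abadd9 ends at 12, Ebdim ends at 16, Badd9 ends at 19, C#7 ends at 24, G6 ends at 27, C ends at 31, D ends at 38, F#m ends at 42, Dmaj7 ends at 44.
Beat 43 falls within Dmaj7.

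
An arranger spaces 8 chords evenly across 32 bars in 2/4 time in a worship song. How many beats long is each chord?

8 beats

32 bars × 2 beats/bar = 64 beats total.
64 beats ÷ 8 chords = 8 beats per chord.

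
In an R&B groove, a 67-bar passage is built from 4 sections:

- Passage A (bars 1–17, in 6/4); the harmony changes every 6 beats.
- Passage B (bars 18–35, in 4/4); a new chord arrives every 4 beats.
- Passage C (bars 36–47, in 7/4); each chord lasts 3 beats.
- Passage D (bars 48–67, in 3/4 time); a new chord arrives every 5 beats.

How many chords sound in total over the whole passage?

75 chords

A: 17 bars × 6 beats = 102 beats; 6 beats/chord → 17 chords.
B: 18 bars × 4 beats = 72 beats; 4 beats/chord → 18 chords.
C: 12 bars × 7 beats = 84 beats; 3 beats/chord → 28 chords.
D: 20 bars × 3 beats = 60 beats; 5 beats/chord → 12 chords.
Total: 17 + 18 + 28 + 12 = 75.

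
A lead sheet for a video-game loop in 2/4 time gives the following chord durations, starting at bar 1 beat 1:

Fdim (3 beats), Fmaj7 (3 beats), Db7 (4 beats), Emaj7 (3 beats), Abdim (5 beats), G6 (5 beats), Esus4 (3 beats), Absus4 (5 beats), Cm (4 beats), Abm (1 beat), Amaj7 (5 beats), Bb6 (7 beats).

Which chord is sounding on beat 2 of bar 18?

Abm

Beat 2 of bar 18 is beat (18−1)×2 + 2 = 36 overall.
Running totals: Fdim ends at 3, Fmaj7 ends at 6, Db7 ends at 10, Emaj7 ends at 13, Abdim ends at 18, G6 ends at 23, Esus4 ends at 26, Absus4 ends at 31, Cm ends at 35, Abm ends at 36.
Beat 36 falls within Abm.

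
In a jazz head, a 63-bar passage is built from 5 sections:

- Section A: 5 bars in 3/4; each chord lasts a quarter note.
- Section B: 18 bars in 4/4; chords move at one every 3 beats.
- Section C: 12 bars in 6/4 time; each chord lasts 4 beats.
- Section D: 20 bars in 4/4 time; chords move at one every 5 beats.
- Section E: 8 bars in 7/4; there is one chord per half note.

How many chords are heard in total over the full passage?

101 chords

A: 5 bars × 3 beats = 15 beats; 1 beat/chord → 15 chords.
B: 18 bars × 4 beats = 72 beats; 3 beats/chord → 24 chords.
C: 12 bars × 6 beats = 72 beats; 4 beats/chord → 18 chords.
D: 20 bars × 4 beats = 80 beats; 5 beats/chord → 16 chords.
E: 8 bars × 7 beats = 56 beats; 2 beats/chord → 28 chords.
Total: 15 + 24 + 18 + 16 + 28 = 101.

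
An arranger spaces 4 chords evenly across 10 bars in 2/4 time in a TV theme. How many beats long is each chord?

5 beats

10 bars × 2 beats/bar = 20 beats total.
20 beats ÷ 4 chords = 5 beats per chord.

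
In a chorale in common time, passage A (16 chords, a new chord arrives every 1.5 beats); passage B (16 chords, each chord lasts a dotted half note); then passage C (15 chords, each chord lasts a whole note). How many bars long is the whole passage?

A: 16 × 1.5 = 24 beats = 6 bars.
B: 16 × 3 = 48 beats = 12 bars.
C: 15 × 4 = 60 beats = 15 bars.
Total: 6 + 12 + 15 = 33 bars.

33 bars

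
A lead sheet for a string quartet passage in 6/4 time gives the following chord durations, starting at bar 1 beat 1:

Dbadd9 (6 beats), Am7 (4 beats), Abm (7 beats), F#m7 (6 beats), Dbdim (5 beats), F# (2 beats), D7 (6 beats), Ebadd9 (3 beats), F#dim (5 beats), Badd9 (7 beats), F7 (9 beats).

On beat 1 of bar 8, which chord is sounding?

Beat 1 of bar 8 is beat (8−1)×6 + 1 = 43 overall.
Running totals: Dbadd9 ends at 6, Am7 ends at 10, Abm ends at 17, F#m7 ends at 23, Dbdim ends at 28, F# ends at 30, D7 ends at 36, Ebadd9 ends at 39, F#dim ends at 44.
Beat 43 falls within F#dim.

F#dim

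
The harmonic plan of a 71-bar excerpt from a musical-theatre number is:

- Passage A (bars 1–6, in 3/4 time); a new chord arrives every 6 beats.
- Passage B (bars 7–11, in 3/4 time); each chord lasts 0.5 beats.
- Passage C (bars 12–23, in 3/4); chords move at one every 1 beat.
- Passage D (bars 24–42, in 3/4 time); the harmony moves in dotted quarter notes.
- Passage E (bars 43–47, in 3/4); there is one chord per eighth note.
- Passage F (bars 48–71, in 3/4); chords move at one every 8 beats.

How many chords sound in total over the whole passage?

146 chords

A: 6 bars × 3 beats = 18 beats; 6 beats/chord → 3 chords.
B: 5 bars × 3 beats = 15 beats; 0.5 beats/chord → 30 chords.
C: 12 bars × 3 beats = 36 beats; 1 beat/chord → 36 chords.
D: 19 bars × 3 beats = 57 beats; 1.5 beats/chord → 38 chords.
E: 5 bars × 3 beats = 15 beats; 0.5 beats/chord → 30 chords.
F: 24 bars × 3 beats = 72 beats; 8 beats/chord → 9 chords.
Total: 3 + 30 + 36 + 38 + 30 + 9 = 146.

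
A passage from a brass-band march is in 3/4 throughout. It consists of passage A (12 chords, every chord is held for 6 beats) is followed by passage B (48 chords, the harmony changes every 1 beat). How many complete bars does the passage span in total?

40 bars

A: 12 × 6 = 72 beats = 24 bars.
B: 48 × 1 = 48 beats = 16 bars.
Total: 24 + 16 = 40 bars.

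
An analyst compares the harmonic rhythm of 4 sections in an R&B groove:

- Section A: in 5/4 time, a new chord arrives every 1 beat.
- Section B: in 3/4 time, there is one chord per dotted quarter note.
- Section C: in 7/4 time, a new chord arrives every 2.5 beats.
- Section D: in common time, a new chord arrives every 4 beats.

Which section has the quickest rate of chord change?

Section A

A: 5/1 = 5 chords/bar.
B: 3/1.5 = 2 chords/bar.
C: 7/2.5 = 2.8 chords/bar.
D: 4/4 = 1 chord/bar.
Fastest is A at 5 chords/bar.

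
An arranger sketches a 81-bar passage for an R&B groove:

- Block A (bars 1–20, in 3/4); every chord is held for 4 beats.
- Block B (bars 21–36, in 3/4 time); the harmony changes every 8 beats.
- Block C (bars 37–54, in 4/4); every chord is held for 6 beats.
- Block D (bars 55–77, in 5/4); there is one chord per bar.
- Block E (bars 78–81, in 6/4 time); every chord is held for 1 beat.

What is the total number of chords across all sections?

A has 60 beats and chords last 4 each, so 15 chords.
B has 48 beats and chords last 8 each, so 6 chords.
C has 72 beats and chords last 6 each, so 12 chords.
D has 115 beats and chords last 5 each, so 23 chords.
E has 24 beats and chords last 1 each, so 24 chords.
Total: 15 + 6 + 12 + 23 + 24 = 80.

80 chords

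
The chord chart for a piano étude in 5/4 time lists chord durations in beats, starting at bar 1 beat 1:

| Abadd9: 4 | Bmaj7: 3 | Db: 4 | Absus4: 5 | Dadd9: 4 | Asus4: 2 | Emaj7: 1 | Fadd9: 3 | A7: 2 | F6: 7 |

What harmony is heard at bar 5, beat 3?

Emaj7

Beat 3 of bar 5 is beat (5−1)×5 + 3 = 23 overall.
Running totals: Abadd9 ends at 4, Bmaj7 ends at 7, Db ends at 11, Absus4 ends at 16, Dadd9 ends at 20, Asus4 ends at 22, Emaj7 ends at 23.
Beat 23 falls within Emaj7.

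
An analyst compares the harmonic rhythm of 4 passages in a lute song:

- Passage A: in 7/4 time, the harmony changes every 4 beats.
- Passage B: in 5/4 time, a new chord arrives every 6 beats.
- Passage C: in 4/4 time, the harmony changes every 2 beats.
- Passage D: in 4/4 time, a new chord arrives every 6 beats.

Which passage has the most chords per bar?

A: each chord is 4 beats in 7/4, so 1.75 per bar.
B: each chord is 6 beats in 5/4, so 5/6 per bar.
C: each chord is 2 beats in 4/4, so 2 per bar.
D: each chord is 6 beats in 4/4, so 2/3 per bar.
Fastest is C at 2 chords/bar.

Passage C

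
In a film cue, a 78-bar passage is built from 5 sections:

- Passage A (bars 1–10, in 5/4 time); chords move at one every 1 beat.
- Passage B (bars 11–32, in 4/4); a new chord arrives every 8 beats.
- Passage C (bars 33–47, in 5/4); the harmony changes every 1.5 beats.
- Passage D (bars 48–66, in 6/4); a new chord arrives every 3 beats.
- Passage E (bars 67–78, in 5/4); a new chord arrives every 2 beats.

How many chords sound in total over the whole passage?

A: 10 bars × 5 beats = 50 beats; 1 beat/chord → 50 chords.
B: 22 bars × 4 beats = 88 beats; 8 beats/chord → 11 chords.
C: 15 bars × 5 beats = 75 beats; 1.5 beats/chord → 50 chords.
D: 19 bars × 6 beats = 114 beats; 3 beats/chord → 38 chords.
E: 12 bars × 5 beats = 60 beats; 2 beats/chord → 30 chords.
Total: 50 + 11 + 50 + 38 + 30 = 179.

179 chords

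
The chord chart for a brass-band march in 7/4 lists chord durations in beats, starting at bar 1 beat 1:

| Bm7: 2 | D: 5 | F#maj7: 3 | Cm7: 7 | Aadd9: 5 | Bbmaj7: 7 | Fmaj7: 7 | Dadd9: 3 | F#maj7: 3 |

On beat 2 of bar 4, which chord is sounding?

Beat 2 of bar 4 is beat (4−1)×7 + 2 = 23 overall.
Running totals: Bm7 ends at 2, D ends at 7, F#maj7 ends at 10, Cm7 ends at 17, Aadd9 ends at 22, Bbmaj7 ends at 29.
Beat 23 falls within Bbmaj7.

Bbmaj7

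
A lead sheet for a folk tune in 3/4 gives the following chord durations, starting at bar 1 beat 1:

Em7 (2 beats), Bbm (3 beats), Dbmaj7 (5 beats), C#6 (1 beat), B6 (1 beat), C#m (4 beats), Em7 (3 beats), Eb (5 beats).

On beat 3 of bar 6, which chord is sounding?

Beat 3 of bar 6 is beat (6−1)×3 + 3 = 18 overall.
Running totals: Em7 ends at 2, Bbm ends at 5, Dbmaj7 ends at 10, C#6 ends at 11, B6 ends at 12, C#m ends at 16, Em7 ends at 19.
Beat 18 falls within Em7.

Em7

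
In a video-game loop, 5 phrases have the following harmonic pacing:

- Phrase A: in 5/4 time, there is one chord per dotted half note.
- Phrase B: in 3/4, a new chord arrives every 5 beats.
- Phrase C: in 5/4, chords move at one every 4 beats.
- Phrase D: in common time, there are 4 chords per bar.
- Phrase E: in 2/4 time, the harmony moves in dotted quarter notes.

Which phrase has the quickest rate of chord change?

Phrase D

A: 5 beats/bar ÷ 3 beats/chord = 5/3 chords/bar.
B: 3 beats/bar ÷ 5 beats/chord = 0.6 chords/bar.
C: 5 beats/bar ÷ 4 beats/chord = 1.25 chords/bar.
D: 4 beats/bar ÷ 1 beat/chord = 4 chords/bar.
E: 2 beats/bar ÷ 1.5 beats/chord = 4/3 chords/bar.
Fastest is D at 4 chords/bar.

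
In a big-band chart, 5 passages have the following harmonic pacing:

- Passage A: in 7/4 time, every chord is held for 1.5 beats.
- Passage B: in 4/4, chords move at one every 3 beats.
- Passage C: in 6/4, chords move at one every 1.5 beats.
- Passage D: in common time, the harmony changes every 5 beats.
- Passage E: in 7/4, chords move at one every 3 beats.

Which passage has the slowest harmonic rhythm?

Passage D

A: 7 beats/bar ÷ 1.5 beats/chord = 14/3 chords/bar.
B: 4 beats/bar ÷ 3 beats/chord = 4/3 chords/bar.
C: 6 beats/bar ÷ 1.5 beats/chord = 4 chords/bar.
D: 4 beats/bar ÷ 5 beats/chord = 0.8 chords/bar.
E: 7 beats/bar ÷ 3 beats/chord = 7/3 chords/bar.
Slowest is D at 0.8 chords/bar.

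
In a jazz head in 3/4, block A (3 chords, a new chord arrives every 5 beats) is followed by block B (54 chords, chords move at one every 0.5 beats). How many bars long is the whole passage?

A: 3 × 5 = 15 beats = 5 bars.
B: 54 × 0.5 = 27 beats = 9 bars.
Total: 5 + 9 = 14 bars.

14 bars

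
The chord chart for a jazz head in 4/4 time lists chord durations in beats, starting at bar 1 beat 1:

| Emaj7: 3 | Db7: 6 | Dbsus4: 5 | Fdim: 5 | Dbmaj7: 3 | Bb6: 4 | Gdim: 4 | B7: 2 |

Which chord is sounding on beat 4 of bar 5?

Beat 4 of bar 5 is beat (5−1)×4 + 4 = 20 overall.
Running totals: Emaj7 ends at 3, Db7 ends at 9, Dbsus4 ends at 14, Fdim ends at 19, Dbmaj7 ends at 22.
Beat 20 falls within Dbmaj7.

Dbmaj7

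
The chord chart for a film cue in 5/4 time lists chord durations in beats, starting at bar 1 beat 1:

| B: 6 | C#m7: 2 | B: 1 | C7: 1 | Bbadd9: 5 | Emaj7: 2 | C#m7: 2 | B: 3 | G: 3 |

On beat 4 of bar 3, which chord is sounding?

Bbadd9

Beat 4 of bar 3 is beat (3−1)×5 + 4 = 14 overall.
Running totals: B ends at 6, C#m7 ends at 8, B ends at 9, C7 ends at 10, Bbadd9 ends at 15.
Beat 14 falls within Bbadd9.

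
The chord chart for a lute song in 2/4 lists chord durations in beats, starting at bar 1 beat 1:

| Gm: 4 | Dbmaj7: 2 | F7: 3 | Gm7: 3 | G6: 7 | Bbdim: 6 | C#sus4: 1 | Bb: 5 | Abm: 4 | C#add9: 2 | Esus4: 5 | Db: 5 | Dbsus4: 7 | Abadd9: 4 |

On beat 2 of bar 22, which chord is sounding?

Db

Beat 2 of bar 22 is beat (22−1)×2 + 2 = 44 overall.
Running totals: Gm ends at 4, Dbmaj7 ends at 6, F7 ends at 9, Gm7 ends at 12, G6 ends at 19, Bbdim ends at 25, C#sus4 ends at 26, Bb ends at 31, Abm ends at 35, C#add9 ends at 37, Esus4 ends at 42, Db ends at 47.
Beat 44 falls within Db.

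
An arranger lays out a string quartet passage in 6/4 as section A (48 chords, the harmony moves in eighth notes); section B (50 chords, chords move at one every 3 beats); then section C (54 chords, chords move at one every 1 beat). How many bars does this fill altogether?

A: 48 × 0.5 = 24 beats = 4 bars.
B: 50 × 3 = 150 beats = 25 bars.
C: 54 × 1 = 54 beats = 9 bars.
Total: 4 + 25 + 9 = 38 bars.

38 bars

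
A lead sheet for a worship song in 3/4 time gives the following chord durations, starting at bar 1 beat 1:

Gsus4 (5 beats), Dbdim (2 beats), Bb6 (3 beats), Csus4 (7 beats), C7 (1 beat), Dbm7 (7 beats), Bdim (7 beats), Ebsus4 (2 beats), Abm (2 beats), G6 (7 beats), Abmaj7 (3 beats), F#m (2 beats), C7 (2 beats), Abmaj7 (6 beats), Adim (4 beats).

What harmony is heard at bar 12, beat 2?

Abm

Beat 2 of bar 12 is beat (12−1)×3 + 2 = 35 overall.
Running totals: Gsus4 ends at 5, Dbdim ends at 7, Bb6 ends at 10, Csus4 ends at 17, C7 ends at 18, Dbm7 ends at 25, Bdim ends at 32, Ebsus4 ends at 34, Abm ends at 36.
Beat 35 falls within Abm.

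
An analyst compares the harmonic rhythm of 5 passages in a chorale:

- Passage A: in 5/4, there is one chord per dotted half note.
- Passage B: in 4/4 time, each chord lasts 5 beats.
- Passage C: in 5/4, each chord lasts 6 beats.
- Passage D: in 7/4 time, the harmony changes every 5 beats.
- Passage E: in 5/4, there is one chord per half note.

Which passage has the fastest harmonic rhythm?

A: 5/3 = 5/3 chords/bar.
B: 4/5 = 0.8 chords/bar.
C: 5/6 = 5/6 chords/bar.
D: 7/5 = 1.4 chords/bar.
E: 5/2 = 2.5 chords/bar.
Fastest is E at 2.5 chords/bar.

Passage E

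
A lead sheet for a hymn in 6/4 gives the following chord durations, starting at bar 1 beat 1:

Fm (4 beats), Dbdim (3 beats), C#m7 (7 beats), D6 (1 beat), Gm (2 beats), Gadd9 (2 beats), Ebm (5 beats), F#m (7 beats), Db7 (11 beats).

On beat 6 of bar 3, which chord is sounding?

Beat 6 of bar 3 is beat (3−1)×6 + 6 = 18 overall.
Running totals: Fm ends at 4, Dbdim ends at 7, C#m7 ends at 14, D6 ends at 15, Gm ends at 17, Gadd9 ends at 19.
Beat 18 falls within Gadd9.

Gadd9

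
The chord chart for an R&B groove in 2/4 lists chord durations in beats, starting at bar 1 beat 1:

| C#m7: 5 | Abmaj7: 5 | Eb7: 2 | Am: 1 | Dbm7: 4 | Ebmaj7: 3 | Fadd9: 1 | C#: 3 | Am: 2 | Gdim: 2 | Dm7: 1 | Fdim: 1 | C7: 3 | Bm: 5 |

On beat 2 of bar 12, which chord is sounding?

C#

Beat 2 of bar 12 is beat (12−1)×2 + 2 = 24 overall.
Running totals: C#m7 ends at 5, Abmaj7 ends at 10, Eb7 ends at 12, Am ends at 13, Dbm7 ends at 17, Ebmaj7 ends at 20, Fadd9 ends at 21, C# ends at 24.
Beat 24 falls within C#.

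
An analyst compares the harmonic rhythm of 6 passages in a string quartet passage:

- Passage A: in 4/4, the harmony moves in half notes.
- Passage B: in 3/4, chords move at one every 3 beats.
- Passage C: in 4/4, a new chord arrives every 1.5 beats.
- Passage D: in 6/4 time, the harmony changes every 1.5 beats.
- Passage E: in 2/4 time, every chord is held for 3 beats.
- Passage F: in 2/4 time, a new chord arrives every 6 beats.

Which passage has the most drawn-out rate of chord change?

A: 4 beats/bar ÷ 2 beats/chord = 2 chords/bar.
B: 3 beats/bar ÷ 3 beats/chord = 1 chord/bar.
C: 4 beats/bar ÷ 1.5 beats/chord = 8/3 chords/bar.
D: 6 beats/bar ÷ 1.5 beats/chord = 4 chords/bar.
E: 2 beats/bar ÷ 3 beats/chord = 2/3 chords/bar.
F: 2 beats/bar ÷ 6 beats/chord = 1/3 chords/bar.
Slowest is F at 1/3 chords/bar.

Passage F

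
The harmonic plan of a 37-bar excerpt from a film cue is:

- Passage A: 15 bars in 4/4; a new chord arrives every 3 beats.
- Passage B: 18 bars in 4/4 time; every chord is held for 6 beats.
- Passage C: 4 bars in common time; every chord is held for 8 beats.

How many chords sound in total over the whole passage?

34 chords

A has 60 beats and chords last 3 each, so 20 chords.
B has 72 beats and chords last 6 each, so 12 chords.
C has 16 beats and chords last 8 each, so 2 chords.
Total: 20 + 12 + 2 = 34.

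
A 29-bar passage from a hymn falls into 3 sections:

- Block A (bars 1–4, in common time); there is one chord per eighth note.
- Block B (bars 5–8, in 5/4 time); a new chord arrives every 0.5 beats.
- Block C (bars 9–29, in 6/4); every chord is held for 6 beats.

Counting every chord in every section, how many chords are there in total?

A: 4·4 = 16 beats, 16/0.5 = 32 chords.
B: 4·5 = 20 beats, 20/0.5 = 40 chords.
C: 21·6 = 126 beats, 126/6 = 21 chords.
Total: 32 + 40 + 21 = 93.

93 chords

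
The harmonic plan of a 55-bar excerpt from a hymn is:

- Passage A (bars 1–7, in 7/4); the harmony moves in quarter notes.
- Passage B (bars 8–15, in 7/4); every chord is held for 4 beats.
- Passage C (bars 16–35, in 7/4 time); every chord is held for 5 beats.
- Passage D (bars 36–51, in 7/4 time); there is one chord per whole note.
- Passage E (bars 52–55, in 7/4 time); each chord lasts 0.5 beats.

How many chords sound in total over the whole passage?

175 chords

A: 7 bars × 7 beats = 49 beats; 1 beat/chord → 49 chords.
B: 8 bars × 7 beats = 56 beats; 4 beats/chord → 14 chords.
C: 20 bars × 7 beats = 140 beats; 5 beats/chord → 28 chords.
D: 16 bars × 7 beats = 112 beats; 4 beats/chord → 28 chords.
E: 4 bars × 7 beats = 28 beats; 0.5 beats/chord → 56 chords.
Total: 49 + 14 + 28 + 28 + 56 = 175.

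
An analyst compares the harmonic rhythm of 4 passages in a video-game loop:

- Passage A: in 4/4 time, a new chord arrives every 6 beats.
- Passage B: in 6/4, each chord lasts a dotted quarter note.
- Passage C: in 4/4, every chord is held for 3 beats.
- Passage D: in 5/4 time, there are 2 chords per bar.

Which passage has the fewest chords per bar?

Passage A

A: 4/6 = 2/3 chords/bar.
B: 6/1.5 = 4 chords/bar.
C: 4/3 = 4/3 chords/bar.
D: 5/2.5 = 2 chords/bar.
Slowest is A at 2/3 chords/bar.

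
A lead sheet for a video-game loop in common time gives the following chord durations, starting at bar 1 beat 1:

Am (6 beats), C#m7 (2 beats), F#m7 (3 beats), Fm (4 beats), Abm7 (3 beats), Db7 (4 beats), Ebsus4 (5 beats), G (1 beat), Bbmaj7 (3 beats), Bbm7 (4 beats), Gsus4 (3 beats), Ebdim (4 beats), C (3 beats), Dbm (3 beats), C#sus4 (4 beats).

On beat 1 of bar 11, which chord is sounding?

Ebdim

Beat 1 of bar 11 is beat (11−1)×4 + 1 = 41 overall.
Running totals: Am ends at 6, C#m7 ends at 8, F#m7 ends at 11, Fm ends at 15, Abm7 ends at 18, Db7 ends at 22, Ebsus4 ends at 27, G ends at 28, Bbmaj7 ends at 31, Bbm7 ends at 35, Gsus4 ends at 38, Ebdim ends at 42.
Beat 41 falls within Ebdim.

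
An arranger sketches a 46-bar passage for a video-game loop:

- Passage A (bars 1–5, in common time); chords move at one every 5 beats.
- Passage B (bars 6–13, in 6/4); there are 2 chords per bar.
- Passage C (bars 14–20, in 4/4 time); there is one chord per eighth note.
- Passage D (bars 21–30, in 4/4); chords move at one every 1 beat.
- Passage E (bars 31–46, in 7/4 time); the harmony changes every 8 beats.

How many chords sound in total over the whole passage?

130 chords

A has 20 beats and chords last 5 each, so 4 chords.
B has 48 beats and chords last 3 each, so 16 chords.
C has 28 beats and chords last 0.5 each, so 56 chords.
D has 40 beats and chords last 1 each, so 40 chords.
E has 112 beats and chords last 8 each, so 14 chords.
Total: 4 + 16 + 56 + 40 + 14 = 130.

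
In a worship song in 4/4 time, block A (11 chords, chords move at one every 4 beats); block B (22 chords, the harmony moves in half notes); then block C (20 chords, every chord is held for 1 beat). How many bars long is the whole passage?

27 bars

A: 11 × 4 = 44 beats = 11 bars.
B: 22 × 2 = 44 beats = 11 bars.
C: 20 × 1 = 20 beats = 5 bars.
Total: 11 + 11 + 5 = 27 bars.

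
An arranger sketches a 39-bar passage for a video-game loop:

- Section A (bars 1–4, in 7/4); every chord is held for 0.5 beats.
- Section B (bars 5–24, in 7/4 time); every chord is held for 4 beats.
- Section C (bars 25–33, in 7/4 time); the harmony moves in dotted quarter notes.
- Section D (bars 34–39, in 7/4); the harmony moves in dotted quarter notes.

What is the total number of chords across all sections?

161 chords

A: 4 bars × 7 beats = 28 beats; 0.5 beats/chord → 56 chords.
B: 20 bars × 7 beats = 140 beats; 4 beats/chord → 35 chords.
C: 9 bars × 7 beats = 63 beats; 1.5 beats/chord → 42 chords.
D: 6 bars × 7 beats = 42 beats; 1.5 beats/chord → 28 chords.
Total: 56 + 35 + 42 + 28 = 161.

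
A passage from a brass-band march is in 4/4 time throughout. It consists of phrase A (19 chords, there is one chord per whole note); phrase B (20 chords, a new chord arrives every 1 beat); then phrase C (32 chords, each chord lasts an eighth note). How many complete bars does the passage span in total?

A: 19 × 4 = 76 beats = 19 bars.
B: 20 × 1 = 20 beats = 5 bars.
C: 32 × 0.5 = 16 beats = 4 bars.
Total: 19 + 5 + 4 = 28 bars.

28 bars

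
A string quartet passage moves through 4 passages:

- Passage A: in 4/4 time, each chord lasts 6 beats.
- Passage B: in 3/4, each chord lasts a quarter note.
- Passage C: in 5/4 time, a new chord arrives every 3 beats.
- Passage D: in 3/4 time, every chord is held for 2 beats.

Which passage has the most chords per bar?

A: 4/6 = 2/3 chords/bar.
B: 3/1 = 3 chords/bar.
C: 5/3 = 5/3 chords/bar.
D: 3/2 = 1.5 chords/bar.
Fastest is B at 3 chords/bar.

Passage B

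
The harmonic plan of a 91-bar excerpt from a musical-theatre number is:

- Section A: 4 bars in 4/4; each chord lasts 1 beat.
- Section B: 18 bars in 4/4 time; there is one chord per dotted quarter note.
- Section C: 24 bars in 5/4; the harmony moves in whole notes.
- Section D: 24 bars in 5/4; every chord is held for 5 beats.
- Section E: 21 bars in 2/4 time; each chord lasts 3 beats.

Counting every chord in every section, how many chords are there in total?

132 chords

A: 4·4 = 16 beats, 16/1 = 16 chords.
B: 18·4 = 72 beats, 72/1.5 = 48 chords.
C: 24·5 = 120 beats, 120/4 = 30 chords.
D: 24·5 = 120 beats, 120/5 = 24 chords.
E: 21·2 = 42 beats, 42/3 = 14 chords.
Total: 16 + 48 + 30 + 24 + 14 = 132.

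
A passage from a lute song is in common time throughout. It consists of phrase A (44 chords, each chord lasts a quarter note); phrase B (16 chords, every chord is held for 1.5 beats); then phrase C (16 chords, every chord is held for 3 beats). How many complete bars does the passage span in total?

29 bars

A: 44 × 1 = 44 beats = 11 bars.
B: 16 × 1.5 = 24 beats = 6 bars.
C: 16 × 3 = 48 beats = 12 bars.
Total: 11 + 6 + 12 = 29 bars.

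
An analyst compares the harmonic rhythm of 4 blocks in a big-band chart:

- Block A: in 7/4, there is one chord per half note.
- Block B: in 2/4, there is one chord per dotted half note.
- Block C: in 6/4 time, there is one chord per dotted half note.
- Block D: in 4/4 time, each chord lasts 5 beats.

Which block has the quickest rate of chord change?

Block A

A: 7 beats/bar ÷ 2 beats/chord = 3.5 chords/bar.
B: 2 beats/bar ÷ 3 beats/chord = 2/3 chords/bar.
C: 6 beats/bar ÷ 3 beats/chord = 2 chords/bar.
D: 4 beats/bar ÷ 5 beats/chord = 0.8 chords/bar.
Fastest is A at 3.5 chords/bar.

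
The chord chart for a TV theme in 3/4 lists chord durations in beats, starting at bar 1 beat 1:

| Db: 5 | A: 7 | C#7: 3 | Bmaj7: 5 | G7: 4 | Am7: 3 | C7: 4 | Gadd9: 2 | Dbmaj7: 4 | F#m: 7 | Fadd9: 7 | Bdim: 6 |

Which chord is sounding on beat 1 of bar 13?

Dbmaj7

Beat 1 of bar 13 is beat (13−1)×3 + 1 = 37 overall.
Running totals: Db ends at 5, A ends at 12, C#7 ends at 15, Bmaj7 ends at 20, G7 ends at 24, Am7 ends at 27, C7 ends at 31, Gadd9 ends at 33, Dbmaj7 ends at 37.
Beat 37 falls within Dbmaj7.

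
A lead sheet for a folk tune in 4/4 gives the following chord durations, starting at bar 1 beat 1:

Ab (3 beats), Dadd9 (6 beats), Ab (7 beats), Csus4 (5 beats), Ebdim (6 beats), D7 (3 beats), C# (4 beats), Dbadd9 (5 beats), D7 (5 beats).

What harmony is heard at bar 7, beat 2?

Beat 2 of bar 7 is beat (7−1)×4 + 2 = 26 overall.
Running totals: Ab ends at 3, Dadd9 ends at 9, Ab ends at 16, Csus4 ends at 21, Ebdim ends at 27.
Beat 26 falls within Ebdim.

Ebdim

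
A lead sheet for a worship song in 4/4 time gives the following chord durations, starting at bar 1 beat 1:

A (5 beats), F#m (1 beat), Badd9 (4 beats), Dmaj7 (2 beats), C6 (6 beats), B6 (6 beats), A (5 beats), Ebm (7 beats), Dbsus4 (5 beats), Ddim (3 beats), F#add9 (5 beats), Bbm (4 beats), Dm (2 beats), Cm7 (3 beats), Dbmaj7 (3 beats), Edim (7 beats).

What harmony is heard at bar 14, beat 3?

Beat 3 of bar 14 is beat (14−1)×4 + 3 = 55 overall.
Running totals: A ends at 5, F#m ends at 6, Badd9 ends at 10, Dmaj7 ends at 12, C6 ends at 18, B6 ends at 24, A ends at 29, Ebm ends at 36, Dbsus4 ends at 41, Ddim ends at 44, F#add9 ends at 49, Bbm ends at 53, Dm ends at 55.
Beat 55 falls within Dm.

Dm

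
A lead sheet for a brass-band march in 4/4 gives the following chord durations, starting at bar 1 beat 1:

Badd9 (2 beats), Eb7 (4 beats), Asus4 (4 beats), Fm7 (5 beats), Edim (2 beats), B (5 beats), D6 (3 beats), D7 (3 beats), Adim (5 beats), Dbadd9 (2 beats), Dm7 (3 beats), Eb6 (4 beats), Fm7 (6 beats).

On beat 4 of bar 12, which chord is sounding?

Fm7

Beat 4 of bar 12 is beat (12−1)×4 + 4 = 48 overall.
Running totals: Badd9 ends at 2, Eb7 ends at 6, Asus4 ends at 10, Fm7 ends at 15, Edim ends at 17, B ends at 22, D6 ends at 25, D7 ends at 28, Adim ends at 33, Dbadd9 ends at 35, Dm7 ends at 38, Eb6 ends at 42, Fm7 ends at 48.
Beat 48 falls within Fm7.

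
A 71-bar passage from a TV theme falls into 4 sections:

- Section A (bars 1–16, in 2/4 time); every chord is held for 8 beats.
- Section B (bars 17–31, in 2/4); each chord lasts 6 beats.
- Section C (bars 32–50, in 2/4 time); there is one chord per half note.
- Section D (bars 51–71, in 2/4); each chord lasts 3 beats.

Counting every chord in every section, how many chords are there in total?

42 chords

A has 32 beats and chords last 8 each, so 4 chords.
B has 30 beats and chords last 6 each, so 5 chords.
C has 38 beats and chords last 2 each, so 19 chords.
D has 42 beats and chords last 3 each, so 14 chords.
Total: 4 + 5 + 19 + 14 = 42.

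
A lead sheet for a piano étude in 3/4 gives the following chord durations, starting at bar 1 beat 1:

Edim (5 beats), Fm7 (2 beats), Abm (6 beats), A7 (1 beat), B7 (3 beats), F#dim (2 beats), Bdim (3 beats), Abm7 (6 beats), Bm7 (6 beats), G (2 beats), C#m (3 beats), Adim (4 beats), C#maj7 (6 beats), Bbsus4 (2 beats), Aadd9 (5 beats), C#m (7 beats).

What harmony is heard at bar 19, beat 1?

Aadd9

Beat 1 of bar 19 is beat (19−1)×3 + 1 = 55 overall.
Running totals: Edim ends at 5, Fm7 ends at 7, Abm ends at 13, A7 ends at 14, B7 ends at 17, F#dim ends at 19, Bdim ends at 22, Abm7 ends at 28, Bm7 ends at 34, G ends at 36, C#m ends at 39, Adim ends at 43, C#maj7 ends at 49, Bbsus4 ends at 51, Aadd9 ends at 56.
Beat 55 falls within Aadd9.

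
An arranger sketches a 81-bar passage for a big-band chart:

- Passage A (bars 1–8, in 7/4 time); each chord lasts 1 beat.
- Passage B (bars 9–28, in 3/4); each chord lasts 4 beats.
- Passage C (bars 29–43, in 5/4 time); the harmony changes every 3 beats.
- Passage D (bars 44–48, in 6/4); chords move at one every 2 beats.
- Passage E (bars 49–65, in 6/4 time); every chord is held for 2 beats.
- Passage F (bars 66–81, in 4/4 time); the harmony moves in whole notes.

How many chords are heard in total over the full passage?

178 chords

A has 56 beats and chords last 1 each, so 56 chords.
B has 60 beats and chords last 4 each, so 15 chords.
C has 75 beats and chords last 3 each, so 25 chords.
D has 30 beats and chords last 2 each, so 15 chords.
E has 102 beats and chords last 2 each, so 51 chords.
F has 64 beats and chords last 4 each, so 16 chords.
Total: 56 + 15 + 25 + 15 + 51 + 16 = 178.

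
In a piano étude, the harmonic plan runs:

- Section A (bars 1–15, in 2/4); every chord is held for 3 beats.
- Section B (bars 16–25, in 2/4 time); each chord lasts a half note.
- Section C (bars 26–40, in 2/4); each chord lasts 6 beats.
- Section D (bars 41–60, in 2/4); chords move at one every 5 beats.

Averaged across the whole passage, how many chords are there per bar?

0.55 chords per bar

A: 15 bars of 2 beats is 30 beats; at 3 beats each that's 10 chords.
B: 10 bars of 2 beats is 20 beats; at 2 beats each that's 10 chords.
C: 15 bars of 2 beats is 30 beats; at 6 beats each that's 5 chords.
D: 20 bars of 2 beats is 40 beats; at 5 beats each that's 8 chords.
Overall: 33 chords over 60 bars → 33/60 = 0.55 chords per bar.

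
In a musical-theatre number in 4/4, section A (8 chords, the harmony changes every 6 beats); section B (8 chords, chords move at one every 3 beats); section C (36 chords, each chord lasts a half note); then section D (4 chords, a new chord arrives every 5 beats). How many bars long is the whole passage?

41 bars

A: 8 × 6 = 48 beats = 12 bars.
B: 8 × 3 = 24 beats = 6 bars.
C: 36 × 2 = 72 beats = 18 bars.
D: 4 × 5 = 20 beats = 5 bars.
Total: 12 + 6 + 18 + 5 = 41 bars.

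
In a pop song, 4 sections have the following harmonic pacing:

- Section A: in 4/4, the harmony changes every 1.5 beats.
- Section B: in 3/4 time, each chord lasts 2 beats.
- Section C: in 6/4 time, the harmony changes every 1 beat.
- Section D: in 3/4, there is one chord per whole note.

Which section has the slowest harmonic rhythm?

A: each chord is 1.5 beats in 4/4, so 8/3 per bar.
B: each chord is 2 beats in 3/4, so 1.5 per bar.
C: each chord is 1 beat in 6/4, so 6 per bar.
D: each chord is 4 beats in 3/4, so 0.75 per bar.
Slowest is D at 0.75 chords/bar.

Section D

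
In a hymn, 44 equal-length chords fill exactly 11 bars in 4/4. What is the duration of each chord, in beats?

1 beat

11 bars × 4 beats/bar = 44 beats total.
44 beats ÷ 44 chords = 1 beats per chord.
(That is a quarter note.)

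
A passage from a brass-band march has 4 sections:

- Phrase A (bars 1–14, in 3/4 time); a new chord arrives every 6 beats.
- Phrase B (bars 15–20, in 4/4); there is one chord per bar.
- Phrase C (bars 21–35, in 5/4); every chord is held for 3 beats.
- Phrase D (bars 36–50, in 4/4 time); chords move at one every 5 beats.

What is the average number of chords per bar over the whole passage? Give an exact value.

1 chords per bar

A: 14 bars of 3 beats is 42 beats; at 6 beats each that's 7 chords.
B: 6 bars of 4 beats is 24 beats; at 4 beats each that's 6 chords.
C: 15 bars of 5 beats is 75 beats; at 3 beats each that's 25 chords.
D: 15 bars of 4 beats is 60 beats; at 5 beats each that's 12 chords.
Overall: 50 chords over 50 bars → 50/50 = 1 chords per bar.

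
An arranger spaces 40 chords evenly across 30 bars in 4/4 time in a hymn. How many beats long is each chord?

30 bars × 4 beats/bar = 120 beats total.
120 beats ÷ 40 chords = 3 beats per chord.
(That is a dotted half note.)

3 beats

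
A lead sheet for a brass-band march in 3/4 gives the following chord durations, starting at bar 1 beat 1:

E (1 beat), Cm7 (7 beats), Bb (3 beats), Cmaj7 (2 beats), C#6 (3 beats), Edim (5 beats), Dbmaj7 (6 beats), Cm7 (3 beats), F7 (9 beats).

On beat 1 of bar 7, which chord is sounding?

Beat 1 of bar 7 is beat (7−1)×3 + 1 = 19 overall.
Running totals: E ends at 1, Cm7 ends at 8, Bb ends at 11, Cmaj7 ends at 13, C#6 ends at 16, Edim ends at 21.
Beat 19 falls within Edim.

Edim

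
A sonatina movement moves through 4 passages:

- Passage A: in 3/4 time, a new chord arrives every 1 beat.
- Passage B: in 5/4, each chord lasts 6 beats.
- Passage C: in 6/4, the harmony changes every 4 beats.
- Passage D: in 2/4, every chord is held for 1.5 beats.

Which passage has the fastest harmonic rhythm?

Passage A

A: each chord is 1 beat in 3/4, so 3 per bar.
B: each chord is 6 beats in 5/4, so 5/6 per bar.
C: each chord is 4 beats in 6/4, so 1.5 per bar.
D: each chord is 1.5 beats in 2/4, so 4/3 per bar.
Fastest is A at 3 chords/bar.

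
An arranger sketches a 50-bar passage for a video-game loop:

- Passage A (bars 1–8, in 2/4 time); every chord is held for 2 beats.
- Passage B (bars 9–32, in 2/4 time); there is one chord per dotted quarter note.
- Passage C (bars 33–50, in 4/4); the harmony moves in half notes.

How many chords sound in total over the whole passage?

76 chords

A: 8 bars × 2 beats = 16 beats; 2 beats/chord → 8 chords.
B: 24 bars × 2 beats = 48 beats; 1.5 beats/chord → 32 chords.
C: 18 bars × 4 beats = 72 beats; 2 beats/chord → 36 chords.
Total: 8 + 32 + 36 = 76.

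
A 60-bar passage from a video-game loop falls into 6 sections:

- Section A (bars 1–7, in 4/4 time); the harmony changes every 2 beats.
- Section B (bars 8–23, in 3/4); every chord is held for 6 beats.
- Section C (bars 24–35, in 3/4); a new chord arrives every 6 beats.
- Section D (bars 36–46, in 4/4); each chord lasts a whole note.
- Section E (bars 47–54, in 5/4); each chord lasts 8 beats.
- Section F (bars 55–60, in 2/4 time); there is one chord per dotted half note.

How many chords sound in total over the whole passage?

48 chords

A: 7·4 = 28 beats, 28/2 = 14 chords.
B: 16·3 = 48 beats, 48/6 = 8 chords.
C: 12·3 = 36 beats, 36/6 = 6 chords.
D: 11·4 = 44 beats, 44/4 = 11 chords.
E: 8·5 = 40 beats, 40/8 = 5 chords.
F: 6·2 = 12 beats, 12/3 = 4 chords.
Total: 14 + 8 + 6 + 11 + 5 + 4 = 48.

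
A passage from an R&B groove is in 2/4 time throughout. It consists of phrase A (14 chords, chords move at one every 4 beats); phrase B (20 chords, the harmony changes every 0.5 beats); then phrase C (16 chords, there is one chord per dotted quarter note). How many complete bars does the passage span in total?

45 bars

A: 14 × 4 = 56 beats = 28 bars.
B: 20 × 0.5 = 10 beats = 5 bars.
C: 16 × 1.5 = 24 beats = 12 bars.
Total: 28 + 5 + 12 = 45 bars.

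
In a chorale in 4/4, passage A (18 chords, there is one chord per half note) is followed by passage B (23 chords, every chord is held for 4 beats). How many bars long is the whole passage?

32 bars

A: 18 × 2 = 36 beats = 9 bars.
B: 23 × 4 = 92 beats = 23 bars.
Total: 9 + 23 = 32 bars.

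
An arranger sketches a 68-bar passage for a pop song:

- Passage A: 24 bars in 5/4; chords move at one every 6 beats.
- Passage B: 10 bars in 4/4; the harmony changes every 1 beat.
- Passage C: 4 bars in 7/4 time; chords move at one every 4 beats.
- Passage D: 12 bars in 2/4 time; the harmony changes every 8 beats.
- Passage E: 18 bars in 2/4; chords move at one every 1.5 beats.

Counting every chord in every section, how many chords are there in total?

94 chords

A: 24·5 = 120 beats, 120/6 = 20 chords.
B: 10·4 = 40 beats, 40/1 = 40 chords.
C: 4·7 = 28 beats, 28/4 = 7 chords.
D: 12·2 = 24 beats, 24/8 = 3 chords.
E: 18·2 = 36 beats, 36/1.5 = 24 chords.
Total: 20 + 40 + 7 + 3 + 24 = 94.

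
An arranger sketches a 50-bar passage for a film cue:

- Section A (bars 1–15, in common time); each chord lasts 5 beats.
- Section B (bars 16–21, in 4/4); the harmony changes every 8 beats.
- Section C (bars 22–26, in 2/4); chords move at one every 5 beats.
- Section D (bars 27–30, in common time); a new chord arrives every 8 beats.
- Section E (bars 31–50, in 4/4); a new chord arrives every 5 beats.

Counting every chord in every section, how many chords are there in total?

35 chords

A has 60 beats and chords last 5 each, so 12 chords.
B has 24 beats and chords last 8 each, so 3 chords.
C has 10 beats and chords last 5 each, so 2 chords.
D has 16 beats and chords last 8 each, so 2 chords.
E has 80 beats and chords last 5 each, so 16 chords.
Total: 12 + 3 + 2 + 2 + 16 = 35.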